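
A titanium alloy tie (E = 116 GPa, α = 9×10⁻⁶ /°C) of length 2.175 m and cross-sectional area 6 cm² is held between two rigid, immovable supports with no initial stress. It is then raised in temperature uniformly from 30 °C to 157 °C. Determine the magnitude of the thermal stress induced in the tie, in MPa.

σ ≈ 133 MPa (compressive)

Because both ends are immovable the net strain is zero, and the suppressed thermal strain is αΔT = 9×10⁻⁶ × 127 = 1143×10⁻⁶.
The stress required to suppress this strain is σ = Eε = 116×10³ × 1143×10⁻⁶ = 132.6 MPa, compressive since the tie is trying to expand.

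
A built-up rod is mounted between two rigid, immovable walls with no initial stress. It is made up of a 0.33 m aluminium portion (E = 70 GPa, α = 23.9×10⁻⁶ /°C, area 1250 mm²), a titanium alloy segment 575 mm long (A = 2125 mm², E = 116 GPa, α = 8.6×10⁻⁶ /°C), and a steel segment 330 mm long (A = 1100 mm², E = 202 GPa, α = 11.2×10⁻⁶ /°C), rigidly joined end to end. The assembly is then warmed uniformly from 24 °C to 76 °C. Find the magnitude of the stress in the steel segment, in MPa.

With the walls removed the bar would change length by δ_free = Σ αᵢΔT Lᵢ = 23.9×10⁻⁶×52×330 + 8.6×10⁻⁶×52×575 + 11.2×10⁻⁶×52×330 = 0.8595 mm.
The rigid supports impose zero overall length change; the single axial force P common to all segments must satisfy P Σ Lᵢ/(AᵢEᵢ) = δ_free.
Σ Lᵢ/(AᵢEᵢ) = 330/(1250×70×10³) + 575/(2125×116×10³) + 330/(1100×202×10³) = 7.589×10⁻⁶ mm/N.
Hence P = δ_free / Σ(L/AE) = 0.8595/7.589×10⁻⁶ = 113.2 kN (compressive).
σ_{steel} = P / A = 113200 / 1100 = 103 MPa.

σ ≈ 103 MPa (compressive)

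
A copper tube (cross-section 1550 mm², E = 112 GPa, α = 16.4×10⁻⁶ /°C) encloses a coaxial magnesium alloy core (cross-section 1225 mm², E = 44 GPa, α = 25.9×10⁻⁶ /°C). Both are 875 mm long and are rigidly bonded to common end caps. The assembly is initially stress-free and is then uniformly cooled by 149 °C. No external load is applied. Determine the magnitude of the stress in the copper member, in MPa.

Equilibrium of a rigid end plate with no external load gives equal and opposite internal forces ±P in the two members. Since α_{magnesium alloy} > α_{copper}, cooling drives the magnesium alloy into tension and the copper into compression.
Equating the net (thermal + elastic) strains gives |α₁ − α₂|·ΔT = P·[1/(A₁E₁) + 1/(A₂E₂)].
|α₁ − α₂|·ΔT = 9.5×10⁻⁶ × 149 = 0.001415.
1/(A₁E₁) + 1/(A₂E₂) = 1/(1550×112×10³) + 1/(1225×44×10³) = 2.431×10⁻⁸ N⁻¹.
P = 0.001415 / 2.431×10⁻⁸ = 58220 N = 58.22 kN.
σ_{copper} = P/A₁ = 58220/1550 = 37.56 MPa, compressive.

σ ≈ 37.6 MPa (compressive)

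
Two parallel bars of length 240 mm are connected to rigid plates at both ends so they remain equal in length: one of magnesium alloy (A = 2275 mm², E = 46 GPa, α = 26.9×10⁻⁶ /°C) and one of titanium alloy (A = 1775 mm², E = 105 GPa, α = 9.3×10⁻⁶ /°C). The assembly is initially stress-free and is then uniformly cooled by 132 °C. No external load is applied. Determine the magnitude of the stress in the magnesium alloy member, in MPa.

σ ≈ 68.4 MPa (tensile)

Both members must finish at the same length. With the larger α, the magnesium alloy tends to over-contract; the plates restrain it, putting the magnesium alloy in tension and the titanium alloy in compression. With no external load the two internal forces are equal and opposite, magnitude P.
Setting the final lengths equal and cancelling L: (α₁ − α₂)ΔT = P/(A₁E₁) + P/(A₂E₂).
|α₁ − α₂|·ΔT = 17.6×10⁻⁶ × 132 = 0.002323.
1/(A₁E₁) + 1/(A₂E₂) = 1/(2275×46×10³) + 1/(1775×105×10³) = 1.492×10⁻⁸ N⁻¹.
P = 0.002323 / 1.492×10⁻⁸ = 155700 N = 155.7 kN.
σ_{magnesium alloy} = P/A₁ = 155700/2275 = 68.44 MPa, tensile.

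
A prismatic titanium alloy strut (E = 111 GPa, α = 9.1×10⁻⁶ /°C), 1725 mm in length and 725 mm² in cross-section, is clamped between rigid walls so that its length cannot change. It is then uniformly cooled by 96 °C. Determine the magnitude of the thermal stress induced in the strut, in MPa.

σ ≈ 97 MPa (tensile)

Because both ends are immovable the net strain is zero, and the suppressed thermal strain is αΔT = 9.1×10⁻⁶ × 96 = 873.6×10⁻⁶.
Hence σ = E·αΔT = 111×10³ × 873.6×10⁻⁶ = 96.97 MPa, tensile.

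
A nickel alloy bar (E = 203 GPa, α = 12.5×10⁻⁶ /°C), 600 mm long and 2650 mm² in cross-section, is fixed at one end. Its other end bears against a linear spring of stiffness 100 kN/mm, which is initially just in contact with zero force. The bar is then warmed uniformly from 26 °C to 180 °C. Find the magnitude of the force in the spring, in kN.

The unrestrained thermal change is αΔT L = 12.5×10⁻⁶ × 154 × 600 = 1.155 mm.
With a force P in the spring, the elastic change of the bar is PL/(AE) and that of the spring is P/k; compatibility requires their sum to equal δ_free.
P [ L/(AE) + 1/k ] = δ_free → P [ 600/(2650×203×10³) + 1/(100×10³) ] = 1.155.
P = 1.155 / 1.112×10⁻⁵ = 103900 N.

P ≈ 104 kN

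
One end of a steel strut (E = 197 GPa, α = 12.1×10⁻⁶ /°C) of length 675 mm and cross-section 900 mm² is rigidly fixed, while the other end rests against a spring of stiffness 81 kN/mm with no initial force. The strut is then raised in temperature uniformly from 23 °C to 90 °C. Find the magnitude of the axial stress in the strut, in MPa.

Free thermal expansion: δ_free = αΔT L = 12.1×10⁻⁶ × 67 × 675 = 0.5472 mm.
Let P be the compressive force at the spring. The strut shortens elastically by PL/(AE) and the spring compresses by P/k; together these equal δ_free.
So P = δ_free / [L/(AE) + 1/k] = 0.5472 / [ 675/(900×197×10³) + 1/(81×10³) ].
P = 0.5472 / 1.615×10⁻⁵ = 33880 N.
σ = P/A = 33880/900 = 37.64 MPa.

σ ≈ 37.6 MPa (compressive)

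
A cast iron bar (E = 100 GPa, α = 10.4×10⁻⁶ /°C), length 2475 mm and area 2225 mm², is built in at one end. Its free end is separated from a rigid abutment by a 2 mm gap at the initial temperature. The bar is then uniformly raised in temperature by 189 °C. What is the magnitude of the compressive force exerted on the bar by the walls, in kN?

P ≈ 258 kN

Unrestrained expansion: δ_free = αΔT L = 10.4×10⁻⁶ × 189 × 2475 = 4.865 mm.
The gap closes (δ_free > 2 mm) and the wall then resists a further 4.865 − 2 = 2.865 mm of expansion.
Compatibility: PL/(AE) = 2.865 mm, so σ = P/A = E × (2.865/2475) = 115.8 MPa.
P = σA = 115.8 × 2225 = 257.5 kN.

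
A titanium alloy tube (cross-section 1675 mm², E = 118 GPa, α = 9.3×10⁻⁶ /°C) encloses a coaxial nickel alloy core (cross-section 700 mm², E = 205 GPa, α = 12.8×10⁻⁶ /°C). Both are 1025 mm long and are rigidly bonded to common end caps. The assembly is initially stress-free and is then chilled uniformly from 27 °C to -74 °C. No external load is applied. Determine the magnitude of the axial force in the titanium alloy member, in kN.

P ≈ 29.4 kN (compressive in the titanium alloy)

Both members must finish at the same length. With the larger α, the nickel alloy tends to over-contract; the plates restrain it, putting the nickel alloy in tension and the titanium alloy in compression. With no external load the two internal forces are equal and opposite, magnitude P.
Setting the final lengths equal and cancelling L: (α₁ − α₂)ΔT = P/(A₁E₁) + P/(A₂E₂).
|α₁ − α₂|·ΔT = 3.5×10⁻⁶ × 101 = 0.0003535.
1/(A₁E₁) + 1/(A₂E₂) = 1/(1675×118×10³) + 1/(700×205×10³) = 1.203×10⁻⁸ N⁻¹.
So P = 0.0003535 / 1.203×10⁻⁸ = 29.39 kN.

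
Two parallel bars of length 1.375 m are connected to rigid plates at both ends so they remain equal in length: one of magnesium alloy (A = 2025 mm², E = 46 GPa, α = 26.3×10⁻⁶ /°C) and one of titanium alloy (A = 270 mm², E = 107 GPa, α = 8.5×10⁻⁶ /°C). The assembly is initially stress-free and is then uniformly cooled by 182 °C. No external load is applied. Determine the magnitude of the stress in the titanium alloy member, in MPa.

Equilibrium of a rigid end plate with no external load gives equal and opposite internal forces ±P in the two members. Since α_{magnesium alloy} > α_{titanium alloy}, cooling drives the magnesium alloy into tension and the titanium alloy into compression.
Setting the final lengths equal and cancelling L: (α₁ − α₂)ΔT = P/(A₁E₁) + P/(A₂E₂).
|α₁ − α₂|·ΔT = 17.8×10⁻⁶ × 182 = 0.00324.
1/(A₁E₁) + 1/(A₂E₂) = 1/(2025×46×10³) + 1/(270×107×10³) = 4.535×10⁻⁸ N⁻¹.
P = 0.00324 / 4.535×10⁻⁸ = 71440 N = 71.44 kN.
σ_{titanium alloy} = P/A₂ = 71440/270 = 264.6 MPa, compressive.

σ ≈ 265 MPa (compressive)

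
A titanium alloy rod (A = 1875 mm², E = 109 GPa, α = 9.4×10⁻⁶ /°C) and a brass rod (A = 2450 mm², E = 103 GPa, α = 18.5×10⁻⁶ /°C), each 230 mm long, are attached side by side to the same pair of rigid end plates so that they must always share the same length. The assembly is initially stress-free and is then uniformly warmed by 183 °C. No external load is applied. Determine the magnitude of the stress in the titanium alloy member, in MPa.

Both members must finish at the same length. With the larger α, the brass tends to over-expand; the plates restrain it, putting the brass in compression and the titanium alloy in tension. With no external load the two internal forces are equal and opposite, magnitude P.
Compatibility of the two members (thermal + elastic change equal): (α₁ − α₂)ΔT = P·[1/(A₁E₁) + 1/(A₂E₂)].
|α₁ − α₂|·ΔT = 9.1×10⁻⁶ × 183 = 0.001665.
1/(A₁E₁) + 1/(A₂E₂) = 1/(1875×109×10³) + 1/(2450×103×10³) = 8.856×10⁻⁹ N⁻¹.
P = 0.001665 / 8.856×10⁻⁹ = 188000 N = 188 kN.
σ_{titanium alloy} = P/A₁ = 188000/1875 = 100.3 MPa, tensile.

σ ≈ 100 MPa (tensile)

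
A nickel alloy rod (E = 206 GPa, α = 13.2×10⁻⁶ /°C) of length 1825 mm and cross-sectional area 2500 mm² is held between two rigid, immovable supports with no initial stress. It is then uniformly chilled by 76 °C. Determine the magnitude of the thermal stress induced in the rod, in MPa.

The supports are rigid, so the total axial strain is zero. The restrained thermal strain is ε = αΔT = 13.2×10⁻⁶ × 76 = 1003.2×10⁻⁶.
The stress required to suppress this strain is σ = Eε = 206×10³ × 1003.2×10⁻⁶ = 206.7 MPa, tensile since the rod is trying to contract.

σ ≈ 207 MPa (tensile)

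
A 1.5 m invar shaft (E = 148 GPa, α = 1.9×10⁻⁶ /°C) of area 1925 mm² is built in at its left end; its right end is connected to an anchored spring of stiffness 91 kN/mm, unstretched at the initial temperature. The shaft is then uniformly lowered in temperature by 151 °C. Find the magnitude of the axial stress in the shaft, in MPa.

Free thermal contraction: δ_free = αΔT L = 1.9×10⁻⁶ × 151 × 1500 = 0.4303 mm.
With a force P in the spring, the elastic change of the shaft is PL/(AE) and that of the spring is P/k; compatibility requires their sum to equal δ_free.
So P = δ_free / [L/(AE) + 1/k] = 0.4303 / [ 1500/(1925×148×10³) + 1/(91×10³) ].
P = 0.4303 / 1.625×10⁻⁵ = 26480 N.
σ = P/A = 26480/1925 = 13.75 MPa.

σ ≈ 13.8 MPa (tensile)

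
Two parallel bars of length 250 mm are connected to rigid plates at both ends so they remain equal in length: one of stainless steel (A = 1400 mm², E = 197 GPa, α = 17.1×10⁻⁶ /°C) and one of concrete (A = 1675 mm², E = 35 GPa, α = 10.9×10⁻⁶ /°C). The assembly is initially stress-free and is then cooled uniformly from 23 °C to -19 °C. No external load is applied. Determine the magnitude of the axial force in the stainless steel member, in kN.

P ≈ 12.6 kN (tensile in the stainless steel)

Equilibrium of a rigid end plate with no external load gives equal and opposite internal forces ±P in the two members. Since α_{stainless steel} > α_{concrete}, cooling drives the stainless steel into tension and the concrete into compression.
Equating the net (thermal + elastic) strains gives |α₁ − α₂|·ΔT = P·[1/(A₁E₁) + 1/(A₂E₂)].
|α₁ − α₂|·ΔT = 6.2×10⁻⁶ × 42 = 0.0002604.
1/(A₁E₁) + 1/(A₂E₂) = 1/(1400×197×10³) + 1/(1675×35×10³) = 2.068×10⁻⁸ N⁻¹.
P = 0.0002604 / 2.068×10⁻⁸ = 12590 N = 12.59 kN.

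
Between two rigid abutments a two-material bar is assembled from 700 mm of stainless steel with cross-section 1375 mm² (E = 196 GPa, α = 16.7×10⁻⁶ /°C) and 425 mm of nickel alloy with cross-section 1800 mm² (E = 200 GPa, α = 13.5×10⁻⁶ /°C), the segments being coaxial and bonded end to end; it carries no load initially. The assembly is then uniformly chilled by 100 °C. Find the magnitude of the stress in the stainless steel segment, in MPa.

σ ≈ 335 MPa (tensile)

Free thermal contraction of the whole bar: Σ αᵢΔT Lᵢ = 16.7×10⁻⁶×100×700 + 13.5×10⁻⁶×100×425 = 1.743 mm.
Since the ends are fixed, an axial force P builds up, equal in every segment, with P · Σ Lᵢ/(AᵢEᵢ) = δ_free.
Σ Lᵢ/(AᵢEᵢ) = 700/(1375×196×10³) + 425/(1800×200×10³) = 3.778×10⁻⁶ mm/N.
P = 1.743 / 3.778×10⁻⁶ = 461300 N = 461.3 kN, tensile.
σ_{stainless steel} = P / A = 461300 / 1375 = 335.5 MPa.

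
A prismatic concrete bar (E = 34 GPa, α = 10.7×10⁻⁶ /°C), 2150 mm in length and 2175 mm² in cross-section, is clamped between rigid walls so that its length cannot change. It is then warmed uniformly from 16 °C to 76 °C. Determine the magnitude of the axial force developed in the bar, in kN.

Full restraint means ε = 0, so the stress is σ = EαΔT = 34×10³ × 10.7×10⁻⁶ × 60 = 21.83 MPa.
Then P = σA = 21.83 × 2175 mm² = 47.48 kN, compressive.

P ≈ 47.5 kN (compressive)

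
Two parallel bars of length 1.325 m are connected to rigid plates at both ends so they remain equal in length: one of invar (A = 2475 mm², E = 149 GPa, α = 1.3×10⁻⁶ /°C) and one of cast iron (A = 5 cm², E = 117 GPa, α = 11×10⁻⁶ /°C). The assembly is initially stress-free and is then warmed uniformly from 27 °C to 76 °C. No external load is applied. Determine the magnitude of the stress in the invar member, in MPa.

σ ≈ 9.7 MPa (tensile)

Both members must finish at the same length. With the larger α, the cast iron tends to over-expand; the plates restrain it, putting the cast iron in compression and the invar in tension. With no external load the two internal forces are equal and opposite, magnitude P.
Compatibility of the two members (thermal + elastic change equal): (α₁ − α₂)ΔT = P·[1/(A₁E₁) + 1/(A₂E₂)].
|α₁ − α₂|·ΔT = 9.7×10⁻⁶ × 49 = 0.0004753.
1/(A₁E₁) + 1/(A₂E₂) = 1/(2475×149×10³) + 1/(500×117×10³) = 1.981×10⁻⁸ N⁻¹.
So P = 0.0004753 / 1.981×10⁻⁸ = 24 kN.
σ_{invar} = P/A₁ = 24000/2475 = 9.696 MPa, tensile.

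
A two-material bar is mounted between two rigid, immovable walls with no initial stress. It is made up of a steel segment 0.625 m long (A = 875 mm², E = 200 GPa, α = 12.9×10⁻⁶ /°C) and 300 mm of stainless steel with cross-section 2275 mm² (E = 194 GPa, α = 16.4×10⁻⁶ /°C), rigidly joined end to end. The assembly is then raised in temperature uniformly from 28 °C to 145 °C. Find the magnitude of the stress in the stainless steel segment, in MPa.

σ ≈ 157 MPa (compressive)

If the supports were absent, the total length change would be Σ αᵢΔT Lᵢ = 12.9×10⁻⁶×117×625 + 16.4×10⁻⁶×117×300 = 1.519 mm.
The walls prevent any net length change, so an axial force P (same in every segment) develops. Compatibility: P · Σ Lᵢ/(AᵢEᵢ) = δ_free.
Σ Lᵢ/(AᵢEᵢ) = 625/(875×200×10³) + 300/(2275×194×10³) = 4.251×10⁻⁶ mm/N.
Hence P = δ_free / Σ(L/AE) = 1.519/4.251×10⁻⁶ = 357.3 kN (compressive).
σ_{stainless steel} = P / A = 357300 / 2275 = 157.1 MPa.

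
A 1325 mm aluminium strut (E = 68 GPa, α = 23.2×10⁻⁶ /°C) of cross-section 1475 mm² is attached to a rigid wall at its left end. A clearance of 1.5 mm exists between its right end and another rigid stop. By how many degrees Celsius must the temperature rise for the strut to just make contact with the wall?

The gap closes when αΔT L = 1.5 mm, since the strut is still unstressed at that instant.
ΔT = 1.5 / (23.2×10⁻⁶ × 1325) = 48.8 °C.

ΔT ≈ 48.8 °C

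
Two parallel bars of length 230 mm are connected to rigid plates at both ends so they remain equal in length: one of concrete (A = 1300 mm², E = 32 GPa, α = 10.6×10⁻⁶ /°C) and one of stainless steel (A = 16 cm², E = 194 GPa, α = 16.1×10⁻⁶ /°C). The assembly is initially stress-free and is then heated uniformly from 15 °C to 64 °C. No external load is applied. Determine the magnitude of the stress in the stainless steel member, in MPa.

The stainless steel has the larger α, so on heating it would change length more than the concrete if both were free. The rigid plates force a common final length, so the stainless steel is put into compression and the concrete into tension, with equal and opposite forces P (no external load).
Setting the final lengths equal and cancelling L: (α₁ − α₂)ΔT = P/(A₁E₁) + P/(A₂E₂).
|α₁ − α₂|·ΔT = 5.5×10⁻⁶ × 49 = 0.0002695.
1/(A₁E₁) + 1/(A₂E₂) = 1/(1300×32×10³) + 1/(1600×194×10³) = 2.726×10⁻⁸ N⁻¹.
So P = 0.0002695 / 2.726×10⁻⁸ = 9.886 kN.
σ_{stainless steel} = P/A₂ = 9886/1600 = 6.179 MPa, compressive.

σ ≈ 6.18 MPa (compressive)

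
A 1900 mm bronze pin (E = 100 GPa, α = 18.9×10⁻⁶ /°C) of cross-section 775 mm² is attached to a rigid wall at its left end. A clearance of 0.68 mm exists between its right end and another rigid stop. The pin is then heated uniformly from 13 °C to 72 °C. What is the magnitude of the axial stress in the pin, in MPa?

σ ≈ 75.7 MPa (compressive)

Free thermal elongation = αΔT L = 18.9×10⁻⁶ × 59 × 1900 = 2.119 mm.
The gap closes (δ_free > 0.68 mm) and the wall then resists a further 2.119 − 0.68 = 1.439 mm of expansion.
That suppressed elongation corresponds to σ = E·Δ/L = 100×10³ × 1.439/1900 = 75.72 MPa.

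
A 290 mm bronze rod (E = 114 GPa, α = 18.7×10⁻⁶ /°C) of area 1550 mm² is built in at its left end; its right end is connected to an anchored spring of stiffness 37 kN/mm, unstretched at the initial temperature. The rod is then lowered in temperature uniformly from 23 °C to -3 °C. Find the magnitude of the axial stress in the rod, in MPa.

σ ≈ 3.17 MPa (tensile)

Free thermal contraction: δ_free = αΔT L = 18.7×10⁻⁶ × 26 × 290 = 0.141 mm.
Let P be the tensile force in the spring. The rod extends elastically by PL/(AE) and the spring stretches by P/k; together these equal δ_free.
So P = δ_free / [L/(AE) + 1/k] = 0.141 / [ 290/(1550×114×10³) + 1/(37×10³) ].
P = 0.141 / 2.867×10⁻⁵ = 4918 N.
σ = P/A = 4918/1550 = 3.173 MPa.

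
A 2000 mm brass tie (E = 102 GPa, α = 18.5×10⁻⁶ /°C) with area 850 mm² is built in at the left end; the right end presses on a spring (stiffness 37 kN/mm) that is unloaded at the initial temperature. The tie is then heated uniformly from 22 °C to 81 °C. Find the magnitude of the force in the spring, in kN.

P ≈ 43.6 kN

If the spring were absent the tie would lengthen by αΔT L = 18.5×10⁻⁶ × 59 × 2000 = 2.183 mm.
Let P be the compressive force at the spring. The tie shortens elastically by PL/(AE) and the spring compresses by P/k; together these equal δ_free.
So P = δ_free / [L/(AE) + 1/k] = 2.183 / [ 2000/(850×102×10³) + 1/(37×10³) ].
P = 2.183 / 5.01×10⁻⁵ = 43580 N.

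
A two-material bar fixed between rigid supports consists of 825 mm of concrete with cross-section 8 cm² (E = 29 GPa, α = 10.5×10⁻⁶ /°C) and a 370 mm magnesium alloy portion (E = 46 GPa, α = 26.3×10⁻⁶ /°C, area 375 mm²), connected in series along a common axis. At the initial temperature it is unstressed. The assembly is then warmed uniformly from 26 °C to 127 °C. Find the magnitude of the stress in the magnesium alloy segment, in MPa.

σ ≈ 86.9 MPa (compressive)

If the supports were absent, the total length change would be Σ αᵢΔT Lᵢ = 10.5×10⁻⁶×101×825 + 26.3×10⁻⁶×101×370 = 1.858 mm.
The rigid supports impose zero overall length change; the single axial force P common to all segments must satisfy P Σ Lᵢ/(AᵢEᵢ) = δ_free.
The series flexibility is Σ Lᵢ/(AᵢEᵢ) = 825/(800×29×10³) + 370/(375×46×10³) = 5.701×10⁻⁵ mm/N.
Hence P = δ_free / Σ(L/AE) = 1.858/5.701×10⁻⁵ = 32.59 kN (compressive).
σ_{magnesium alloy} = P / A = 32590 / 375 = 86.9 MPa.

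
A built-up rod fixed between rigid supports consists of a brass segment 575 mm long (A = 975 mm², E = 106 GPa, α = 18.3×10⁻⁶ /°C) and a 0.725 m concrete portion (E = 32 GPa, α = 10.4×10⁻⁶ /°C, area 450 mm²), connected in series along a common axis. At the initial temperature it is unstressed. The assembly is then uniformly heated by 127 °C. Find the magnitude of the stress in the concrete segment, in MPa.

With the walls removed the bar would change length by δ_free = Σ αᵢΔT Lᵢ = 18.3×10⁻⁶×127×575 + 10.4×10⁻⁶×127×725 = 2.294 mm.
The rigid supports impose zero overall length change; the single axial force P common to all segments must satisfy P Σ Lᵢ/(AᵢEᵢ) = δ_free.
Σ Lᵢ/(AᵢEᵢ) = 575/(975×106×10³) + 725/(450×32×10³) = 5.591×10⁻⁵ mm/N.
So P = 2.294 / 5.591×10⁻⁵ = 41.03 kN, compressive.
σ_{concrete} = P / A = 41030 / 450 = 91.17 MPa.

σ ≈ 91.2 MPa (compressive)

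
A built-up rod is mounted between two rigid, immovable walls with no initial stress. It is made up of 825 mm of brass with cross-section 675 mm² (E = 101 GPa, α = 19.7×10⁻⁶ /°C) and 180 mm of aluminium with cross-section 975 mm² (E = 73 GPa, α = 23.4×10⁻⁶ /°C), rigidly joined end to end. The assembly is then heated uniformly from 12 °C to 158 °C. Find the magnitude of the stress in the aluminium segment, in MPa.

σ ≈ 209 MPa (compressive)

If the supports were absent, the total length change would be Σ αᵢΔT Lᵢ = 19.7×10⁻⁶×146×825 + 23.4×10⁻⁶×146×180 = 2.988 mm.
Since the ends are fixed, an axial force P builds up, equal in every segment, with P · Σ Lᵢ/(AᵢEᵢ) = δ_free.
Σ Lᵢ/(AᵢEᵢ) = 825/(675×101×10³) + 180/(975×73×10³) = 1.463×10⁻⁵ mm/N.
So P = 2.988 / 1.463×10⁻⁵ = 204.2 kN, compressive.
σ_{aluminium} = P / A = 204200 / 975 = 209.5 MPa.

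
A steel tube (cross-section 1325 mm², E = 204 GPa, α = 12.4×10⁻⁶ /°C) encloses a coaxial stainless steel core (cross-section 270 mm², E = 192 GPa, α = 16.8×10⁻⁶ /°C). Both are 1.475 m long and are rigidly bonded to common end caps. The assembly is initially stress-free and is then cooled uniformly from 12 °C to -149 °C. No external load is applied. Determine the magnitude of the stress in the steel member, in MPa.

The stainless steel has the larger α, so on cooling it would change length more than the steel if both were free. The rigid plates force a common final length, so the stainless steel is put into tension and the steel into compression, with equal and opposite forces P (no external load).
Equating the net (thermal + elastic) strains gives |α₁ − α₂|·ΔT = P·[1/(A₁E₁) + 1/(A₂E₂)].
|α₁ − α₂|·ΔT = 4.4×10⁻⁶ × 161 = 0.0007084.
1/(A₁E₁) + 1/(A₂E₂) = 1/(1325×204×10³) + 1/(270×192×10³) = 2.299×10⁻⁸ N⁻¹.
P = 0.0007084 / 2.299×10⁻⁸ = 30810 N = 30.81 kN.
σ_{steel} = P/A₁ = 30810/1325 = 23.26 MPa, compressive.

σ ≈ 23.3 MPa (compressive)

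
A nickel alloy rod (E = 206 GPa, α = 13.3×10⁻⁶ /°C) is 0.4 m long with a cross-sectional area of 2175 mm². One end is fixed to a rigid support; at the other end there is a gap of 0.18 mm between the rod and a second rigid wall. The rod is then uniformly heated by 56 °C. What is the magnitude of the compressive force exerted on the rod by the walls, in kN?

If the wall were absent the rod would grow by αΔT L = 13.3×10⁻⁶ × 56 × 400 = 0.2979 mm.
After closing the 0.18 mm clearance, 0.2979 − 0.18 = 0.1179 mm of expansion remains to be suppressed by the wall.
Compatibility: PL/(AE) = 0.1179 mm, so σ = P/A = E × (0.1179/400) = 60.73 MPa.
Force on the wall = σA = 60.73 × 2175 mm² = 132.1 kN.

P ≈ 132 kN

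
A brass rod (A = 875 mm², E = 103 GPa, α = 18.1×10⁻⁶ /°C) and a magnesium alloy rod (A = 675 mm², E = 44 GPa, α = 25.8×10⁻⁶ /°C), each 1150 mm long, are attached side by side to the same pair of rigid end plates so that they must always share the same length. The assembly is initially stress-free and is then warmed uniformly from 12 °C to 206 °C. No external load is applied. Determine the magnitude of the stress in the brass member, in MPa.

σ ≈ 38.1 MPa (tensile)

Both members must finish at the same length. With the larger α, the magnesium alloy tends to over-expand; the plates restrain it, putting the magnesium alloy in compression and the brass in tension. With no external load the two internal forces are equal and opposite, magnitude P.
Equating the net (thermal + elastic) strains gives |α₁ − α₂|·ΔT = P·[1/(A₁E₁) + 1/(A₂E₂)].
|α₁ − α₂|·ΔT = 7.7×10⁻⁶ × 194 = 0.001494.
1/(A₁E₁) + 1/(A₂E₂) = 1/(875×103×10³) + 1/(675×44×10³) = 4.477×10⁻⁸ N⁻¹.
So P = 0.001494 / 4.477×10⁻⁸ = 33.37 kN.
σ_{brass} = P/A₁ = 33370/875 = 38.14 MPa, tensile.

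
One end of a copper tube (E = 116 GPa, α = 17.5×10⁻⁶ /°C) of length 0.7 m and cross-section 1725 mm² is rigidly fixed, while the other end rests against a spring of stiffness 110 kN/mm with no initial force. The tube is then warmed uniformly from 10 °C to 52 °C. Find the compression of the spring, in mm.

δ ≈ 0.372 mm

The unrestrained thermal change is αΔT L = 17.5×10⁻⁶ × 42 × 700 = 0.5145 mm.
With a force P in the spring, the elastic change of the tube is PL/(AE) and that of the spring is P/k; compatibility requires their sum to equal δ_free.
So P = δ_free / [L/(AE) + 1/k] = 0.5145 / [ 700/(1725×116×10³) + 1/(110×10³) ].
P = 0.5145 / 1.259×10⁻⁵ = 40870 N.
Spring compression = P/k = 40870/(110×10³) = 0.3715 mm.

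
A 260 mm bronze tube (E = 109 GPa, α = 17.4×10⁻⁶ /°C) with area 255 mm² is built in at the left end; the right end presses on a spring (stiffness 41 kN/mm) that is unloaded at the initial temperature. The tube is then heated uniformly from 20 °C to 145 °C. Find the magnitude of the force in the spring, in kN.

The unrestrained thermal change is αΔT L = 17.4×10⁻⁶ × 125 × 260 = 0.5655 mm.
Let P be the compressive force at the spring. The tube shortens elastically by PL/(AE) and the spring compresses by P/k; together these equal δ_free.
P [ L/(AE) + 1/k ] = δ_free → P [ 260/(255×109×10³) + 1/(41×10³) ] = 0.5655.
P = 0.5655 / 3.374×10⁻⁵ = 16760 N.

P ≈ 16.8 kN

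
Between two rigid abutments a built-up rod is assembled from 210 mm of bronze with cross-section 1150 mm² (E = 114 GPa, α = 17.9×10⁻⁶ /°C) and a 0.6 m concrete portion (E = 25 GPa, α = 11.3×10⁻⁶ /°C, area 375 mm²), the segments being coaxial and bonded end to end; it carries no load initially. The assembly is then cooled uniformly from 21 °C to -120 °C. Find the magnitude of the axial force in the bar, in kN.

P ≈ 22.7 kN (tensile)

With the walls removed the bar would change length by δ_free = Σ αᵢΔT Lᵢ = 17.9×10⁻⁶×141×210 + 11.3×10⁻⁶×141×600 = 1.486 mm.
Since the ends are fixed, an axial force P builds up, equal in every segment, with P · Σ Lᵢ/(AᵢEᵢ) = δ_free.
The series flexibility is Σ Lᵢ/(AᵢEᵢ) = 210/(1150×114×10³) + 600/(375×25×10³) = 6.56×10⁻⁵ mm/N.
Hence P = δ_free / Σ(L/AE) = 1.486/6.56×10⁻⁵ = 22.65 kN (tensile).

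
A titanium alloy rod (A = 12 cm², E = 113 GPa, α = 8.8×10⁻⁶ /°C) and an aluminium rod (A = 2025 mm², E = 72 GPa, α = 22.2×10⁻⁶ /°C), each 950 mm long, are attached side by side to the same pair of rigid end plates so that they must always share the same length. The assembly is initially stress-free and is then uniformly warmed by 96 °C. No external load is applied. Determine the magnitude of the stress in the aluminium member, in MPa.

Both members must finish at the same length. With the larger α, the aluminium tends to over-expand; the plates restrain it, putting the aluminium in compression and the titanium alloy in tension. With no external load the two internal forces are equal and opposite, magnitude P.
Setting the final lengths equal and cancelling L: (α₁ − α₂)ΔT = P/(A₁E₁) + P/(A₂E₂).
|α₁ − α₂|·ΔT = 13.4×10⁻⁶ × 96 = 0.001286.
1/(A₁E₁) + 1/(A₂E₂) = 1/(1200×113×10³) + 1/(2025×72×10³) = 1.423×10⁻⁸ N⁻¹.
So P = 0.001286 / 1.423×10⁻⁸ = 90.38 kN.
σ_{aluminium} = P/A₂ = 90380/2025 = 44.63 MPa, compressive.

σ ≈ 44.6 MPa (compressive)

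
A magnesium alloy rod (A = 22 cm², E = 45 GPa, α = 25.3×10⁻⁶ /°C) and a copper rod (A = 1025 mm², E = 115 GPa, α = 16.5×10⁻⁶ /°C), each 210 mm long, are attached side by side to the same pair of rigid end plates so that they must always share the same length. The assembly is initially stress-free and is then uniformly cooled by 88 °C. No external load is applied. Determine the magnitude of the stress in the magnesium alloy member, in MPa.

The magnesium alloy has the larger α, so on cooling it would change length more than the copper if both were free. The rigid plates force a common final length, so the magnesium alloy is put into tension and the copper into compression, with equal and opposite forces P (no external load).
Equating the net (thermal + elastic) strains gives |α₁ − α₂|·ΔT = P·[1/(A₁E₁) + 1/(A₂E₂)].
|α₁ − α₂|·ΔT = 8.8×10⁻⁶ × 88 = 0.0007744.
1/(A₁E₁) + 1/(A₂E₂) = 1/(2200×45×10³) + 1/(1025×115×10³) = 1.858×10⁻⁸ N⁻¹.
So P = 0.0007744 / 1.858×10⁻⁸ = 41.67 kN.
σ_{magnesium alloy} = P/A₁ = 41670/2200 = 18.94 MPa, tensile.

σ ≈ 18.9 MPa (tensile)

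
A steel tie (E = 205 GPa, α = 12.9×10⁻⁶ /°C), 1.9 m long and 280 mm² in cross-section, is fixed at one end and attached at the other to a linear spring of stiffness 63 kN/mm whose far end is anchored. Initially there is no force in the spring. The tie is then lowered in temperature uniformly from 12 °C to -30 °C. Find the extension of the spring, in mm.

δ ≈ 0.334 mm

The unrestrained thermal change is αΔT L = 12.9×10⁻⁶ × 42 × 1900 = 1.029 mm.
With a force P in the spring, the elastic change of the tie is PL/(AE) and that of the spring is P/k; compatibility requires their sum to equal δ_free.
So P = δ_free / [L/(AE) + 1/k] = 1.029 / [ 1900/(280×205×10³) + 1/(63×10³) ].
P = 1.029 / 4.897×10⁻⁵ = 21020 N.
Spring extension = P/k = 21020/(63×10³) = 0.3336 mm.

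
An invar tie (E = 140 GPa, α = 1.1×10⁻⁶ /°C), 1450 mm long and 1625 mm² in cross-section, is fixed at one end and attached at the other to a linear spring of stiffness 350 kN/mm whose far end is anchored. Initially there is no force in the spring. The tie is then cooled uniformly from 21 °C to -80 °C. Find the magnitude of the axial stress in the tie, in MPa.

σ ≈ 10.7 MPa (tensile)

The unrestrained thermal change is αΔT L = 1.1×10⁻⁶ × 101 × 1450 = 0.1611 mm.
With a force P in the spring, the elastic change of the tie is PL/(AE) and that of the spring is P/k; compatibility requires their sum to equal δ_free.
So P = δ_free / [L/(AE) + 1/k] = 0.1611 / [ 1450/(1625×140×10³) + 1/(350×10³) ].
P = 0.1611 / 9.231×10⁻⁶ = 17450 N.
σ = P/A = 17450/1625 = 10.74 MPa.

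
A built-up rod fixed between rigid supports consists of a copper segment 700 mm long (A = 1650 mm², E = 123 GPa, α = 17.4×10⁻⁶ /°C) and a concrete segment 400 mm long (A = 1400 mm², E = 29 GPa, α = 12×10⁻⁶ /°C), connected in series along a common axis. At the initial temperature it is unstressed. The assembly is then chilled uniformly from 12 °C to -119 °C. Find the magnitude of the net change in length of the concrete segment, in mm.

|ΔL| ≈ 1.02 mm

Free thermal contraction of the whole bar: Σ αᵢΔT Lᵢ = 17.4×10⁻⁶×131×700 + 12×10⁻⁶×131×400 = 2.224 mm.
The rigid supports impose zero overall length change; the single axial force P common to all segments must satisfy P Σ Lᵢ/(AᵢEᵢ) = δ_free.
Σ Lᵢ/(AᵢEᵢ) = 700/(1650×123×10³) + 400/(1400×29×10³) = 1.33×10⁻⁵ mm/N.
So P = 2.224 / 1.33×10⁻⁵ = 167.2 kN, tensile.
For the concrete segment, free thermal change = 12×10⁻⁶×131×400 = 0.6288 mm and elastic change from P = 167200×400/(1400×29×10³) = 1.648 mm; these oppose, so the net change is 1.02 mm (segment lengthens).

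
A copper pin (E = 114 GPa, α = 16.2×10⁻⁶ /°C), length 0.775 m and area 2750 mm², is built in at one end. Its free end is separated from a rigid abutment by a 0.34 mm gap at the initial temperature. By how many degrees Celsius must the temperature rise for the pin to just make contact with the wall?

The gap closes when αΔT L = 0.34 mm, since the pin is still unstressed at that instant.
So ΔT = g/(αL) = 0.34/(16.2×10⁻⁶ × 775) = 27.08 °C.

ΔT ≈ 27.1 °C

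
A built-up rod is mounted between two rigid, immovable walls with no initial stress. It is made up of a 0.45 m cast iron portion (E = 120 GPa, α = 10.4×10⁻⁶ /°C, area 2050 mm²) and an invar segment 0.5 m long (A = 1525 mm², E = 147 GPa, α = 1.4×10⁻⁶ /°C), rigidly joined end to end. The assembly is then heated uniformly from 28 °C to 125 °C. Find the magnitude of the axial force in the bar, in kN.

If the supports were absent, the total length change would be Σ αᵢΔT Lᵢ = 10.4×10⁻⁶×97×450 + 1.4×10⁻⁶×97×500 = 0.5219 mm.
The walls prevent any net length change, so an axial force P (same in every segment) develops. Compatibility: P · Σ Lᵢ/(AᵢEᵢ) = δ_free.
Σ Lᵢ/(AᵢEᵢ) = 450/(2050×120×10³) + 500/(1525×147×10³) = 4.06×10⁻⁶ mm/N.
Hence P = δ_free / Σ(L/AE) = 0.5219/4.06×10⁻⁶ = 128.5 kN (compressive).

P ≈ 129 kN (compressive)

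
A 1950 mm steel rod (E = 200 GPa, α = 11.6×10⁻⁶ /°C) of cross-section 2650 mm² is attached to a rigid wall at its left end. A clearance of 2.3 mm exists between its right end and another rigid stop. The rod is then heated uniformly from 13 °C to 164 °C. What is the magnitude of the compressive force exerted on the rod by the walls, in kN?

If the wall were absent the rod would grow by αΔT L = 11.6×10⁻⁶ × 151 × 1950 = 3.416 mm.
The gap closes (δ_free > 2.3 mm) and the wall then resists a further 3.416 − 2.3 = 1.116 mm of expansion.
So σ = E(δ_free − g)/L = 200×10³ × 1.116/1950 = 114.4 MPa.
Force on the wall = σA = 114.4 × 2650 mm² = 303.2 kN.

P ≈ 303 kN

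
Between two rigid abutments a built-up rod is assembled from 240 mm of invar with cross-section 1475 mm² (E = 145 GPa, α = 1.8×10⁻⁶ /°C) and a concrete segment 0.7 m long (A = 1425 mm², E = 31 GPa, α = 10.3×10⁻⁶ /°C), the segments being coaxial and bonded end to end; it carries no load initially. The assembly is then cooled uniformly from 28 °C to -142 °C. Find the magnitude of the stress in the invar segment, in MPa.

If the supports were absent, the total length change would be Σ αᵢΔT Lᵢ = 1.8×10⁻⁶×170×240 + 10.3×10⁻⁶×170×700 = 1.299 mm.
The rigid supports impose zero overall length change; the single axial force P common to all segments must satisfy P Σ Lᵢ/(AᵢEᵢ) = δ_free.
Σ Lᵢ/(AᵢEᵢ) = 240/(1475×145×10³) + 700/(1425×31×10³) = 1.697×10⁻⁵ mm/N.
P = 1.299 / 1.697×10⁻⁵ = 76560 N = 76.56 kN, tensile.
σ_{invar} = P / A = 76560 / 1475 = 51.91 MPa.

σ ≈ 51.9 MPa (tensile)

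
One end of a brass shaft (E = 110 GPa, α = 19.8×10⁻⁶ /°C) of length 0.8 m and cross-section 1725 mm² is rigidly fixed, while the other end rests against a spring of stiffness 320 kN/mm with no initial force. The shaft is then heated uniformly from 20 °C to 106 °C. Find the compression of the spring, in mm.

The unrestrained thermal change is αΔT L = 19.8×10⁻⁶ × 86 × 800 = 1.362 mm.
Let P be the compressive force at the spring. The shaft shortens elastically by PL/(AE) and the spring compresses by P/k; together these equal δ_free.
P [ L/(AE) + 1/k ] = δ_free → P [ 800/(1725×110×10³) + 1/(320×10³) ] = 1.362.
P = 1.362 / 7.341×10⁻⁶ = 185600 N.
Spring compression = P/k = 185600/(320×10³) = 0.5799 mm.

δ ≈ 0.58 mm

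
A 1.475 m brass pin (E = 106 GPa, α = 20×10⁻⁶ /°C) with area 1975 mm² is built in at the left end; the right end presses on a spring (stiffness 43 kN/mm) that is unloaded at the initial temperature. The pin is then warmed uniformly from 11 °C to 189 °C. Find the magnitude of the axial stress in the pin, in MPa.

σ ≈ 87.7 MPa (compressive)

Free thermal expansion: δ_free = αΔT L = 20×10⁻⁶ × 178 × 1475 = 5.251 mm.
Let P be the compressive force at the spring. The pin shortens elastically by PL/(AE) and the spring compresses by P/k; together these equal δ_free.
So P = δ_free / [L/(AE) + 1/k] = 5.251 / [ 1475/(1975×106×10³) + 1/(43×10³) ].
P = 5.251 / 3.03×10⁻⁵ = 173300 N.
σ = P/A = 173300/1975 = 87.74 MPa.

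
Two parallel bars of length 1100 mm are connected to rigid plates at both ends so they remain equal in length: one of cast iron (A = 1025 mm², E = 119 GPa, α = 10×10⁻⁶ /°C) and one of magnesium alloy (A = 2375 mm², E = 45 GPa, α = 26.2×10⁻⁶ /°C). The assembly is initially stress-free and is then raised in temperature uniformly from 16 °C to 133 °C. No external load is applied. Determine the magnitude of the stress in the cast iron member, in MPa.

σ ≈ 105 MPa (tensile)

Both members must finish at the same length. With the larger α, the magnesium alloy tends to over-expand; the plates restrain it, putting the magnesium alloy in compression and the cast iron in tension. With no external load the two internal forces are equal and opposite, magnitude P.
Setting the final lengths equal and cancelling L: (α₁ − α₂)ΔT = P/(A₁E₁) + P/(A₂E₂).
|α₁ − α₂|·ΔT = 16.2×10⁻⁶ × 117 = 0.001895.
1/(A₁E₁) + 1/(A₂E₂) = 1/(1025×119×10³) + 1/(2375×45×10³) = 1.756×10⁻⁸ N⁻¹.
So P = 0.001895 / 1.756×10⁻⁸ = 108 kN.
σ_{cast iron} = P/A₁ = 108000/1025 = 105.3 MPa, tensile.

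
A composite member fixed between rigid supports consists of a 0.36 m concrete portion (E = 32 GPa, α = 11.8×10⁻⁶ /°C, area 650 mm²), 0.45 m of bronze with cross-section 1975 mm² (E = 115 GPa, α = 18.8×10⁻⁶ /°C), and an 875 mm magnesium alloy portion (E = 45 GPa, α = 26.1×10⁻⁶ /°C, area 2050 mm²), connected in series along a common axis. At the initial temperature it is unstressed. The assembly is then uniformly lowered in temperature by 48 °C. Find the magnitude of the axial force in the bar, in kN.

With the walls removed the bar would change length by δ_free = Σ αᵢΔT Lᵢ = 11.8×10⁻⁶×48×360 + 18.8×10⁻⁶×48×450 + 26.1×10⁻⁶×48×875 = 1.706 mm.
The walls prevent any net length change, so an axial force P (same in every segment) develops. Compatibility: P · Σ Lᵢ/(AᵢEᵢ) = δ_free.
Σ Lᵢ/(AᵢEᵢ) = 360/(650×32×10³) + 450/(1975×115×10³) + 875/(2050×45×10³) = 2.877×10⁻⁵ mm/N.
P = 1.706 / 2.877×10⁻⁵ = 59300 N = 59.3 kN, tensile.

P ≈ 59.3 kN (tensile)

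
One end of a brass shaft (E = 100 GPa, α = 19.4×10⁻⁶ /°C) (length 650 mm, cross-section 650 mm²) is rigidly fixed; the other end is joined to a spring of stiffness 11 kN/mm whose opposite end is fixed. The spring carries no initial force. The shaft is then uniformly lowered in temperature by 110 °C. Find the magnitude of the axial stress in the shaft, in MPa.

The unrestrained thermal change is αΔT L = 19.4×10⁻⁶ × 110 × 650 = 1.387 mm.
With a force P in the spring, the elastic change of the shaft is PL/(AE) and that of the spring is P/k; compatibility requires their sum to equal δ_free.
P [ L/(AE) + 1/k ] = δ_free → P [ 650/(650×100×10³) + 1/(11×10³) ] = 1.387.
P = 1.387 / 0.0001009 = 13750 N.
σ = P/A = 13750/650 = 21.15 MPa.

σ ≈ 21.1 MPa (tensile)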